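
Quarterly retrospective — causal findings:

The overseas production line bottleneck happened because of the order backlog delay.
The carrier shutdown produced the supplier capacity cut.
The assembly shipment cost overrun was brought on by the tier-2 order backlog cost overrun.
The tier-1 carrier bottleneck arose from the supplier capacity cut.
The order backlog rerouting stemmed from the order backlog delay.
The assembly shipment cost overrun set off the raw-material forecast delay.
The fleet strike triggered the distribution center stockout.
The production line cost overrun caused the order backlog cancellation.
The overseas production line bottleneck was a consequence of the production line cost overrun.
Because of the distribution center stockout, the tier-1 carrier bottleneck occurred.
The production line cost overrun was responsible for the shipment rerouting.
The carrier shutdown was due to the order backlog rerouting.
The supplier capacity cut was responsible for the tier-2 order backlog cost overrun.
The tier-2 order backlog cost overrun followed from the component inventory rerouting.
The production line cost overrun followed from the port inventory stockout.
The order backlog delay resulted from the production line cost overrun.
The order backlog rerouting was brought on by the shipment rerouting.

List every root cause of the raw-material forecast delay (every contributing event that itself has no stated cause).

Tracing upstream from the raw-material forecast delay: the raw-material forecast delay ← the assembly shipment cost overrun ← the tier-2 order backlog cost overrun ← the component inventory rerouting.
A separate upstream branch: the raw-material forecast delay ← the assembly shipment cost overrun ← the tier-2 order backlog cost overrun ← the supplier capacity cut ← the carrier shutdown ← the order backlog rerouting ← the order backlog delay ← the production line cost overrun ← the port inventory stockout.
Each of those chain origins has no stated cause.

the component inventory rerouting, the port inventory stockout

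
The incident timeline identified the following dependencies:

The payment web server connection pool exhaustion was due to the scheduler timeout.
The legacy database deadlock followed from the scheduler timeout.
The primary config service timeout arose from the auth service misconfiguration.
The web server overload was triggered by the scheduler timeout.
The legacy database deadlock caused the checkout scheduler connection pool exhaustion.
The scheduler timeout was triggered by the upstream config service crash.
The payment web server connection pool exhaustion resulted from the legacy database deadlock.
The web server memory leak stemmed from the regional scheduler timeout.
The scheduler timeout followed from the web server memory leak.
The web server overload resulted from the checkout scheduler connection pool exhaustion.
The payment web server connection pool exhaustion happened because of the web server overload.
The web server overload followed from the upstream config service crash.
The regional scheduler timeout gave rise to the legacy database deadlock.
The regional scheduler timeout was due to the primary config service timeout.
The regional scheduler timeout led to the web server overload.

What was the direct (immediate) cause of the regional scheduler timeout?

Upstream contributors include the auth service misconfiguration, but only the primary config service timeout feeds directly into the regional scheduler timeout.

the primary config service timeout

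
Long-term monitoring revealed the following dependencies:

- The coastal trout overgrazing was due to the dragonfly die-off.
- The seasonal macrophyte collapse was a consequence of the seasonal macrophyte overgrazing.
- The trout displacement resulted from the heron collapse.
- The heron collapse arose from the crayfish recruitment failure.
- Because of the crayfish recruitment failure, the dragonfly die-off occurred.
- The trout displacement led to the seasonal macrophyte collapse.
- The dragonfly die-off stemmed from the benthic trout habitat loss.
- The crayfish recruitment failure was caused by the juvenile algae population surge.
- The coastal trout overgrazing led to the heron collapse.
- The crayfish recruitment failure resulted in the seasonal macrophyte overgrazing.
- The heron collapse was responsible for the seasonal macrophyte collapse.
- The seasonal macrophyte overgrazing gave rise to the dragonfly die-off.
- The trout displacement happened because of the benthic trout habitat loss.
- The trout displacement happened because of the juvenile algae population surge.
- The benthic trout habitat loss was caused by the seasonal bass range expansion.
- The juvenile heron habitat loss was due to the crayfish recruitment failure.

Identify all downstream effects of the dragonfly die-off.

Direct effects: the coastal trout overgrazing.
2 steps out: the heron collapse.
3 steps out: the trout displacement, the seasonal macrophyte collapse.
Not reachable from it: the juvenile algae population surge, the crayfish recruitment failure, the juvenile heron habitat loss, the seasonal bass range expansion, the seasonal macrophyte overgrazing, the benthic trout habitat loss.

the coastal trout overgrazing, the heron collapse, the seasonal macrophyte collapse, the trout displacement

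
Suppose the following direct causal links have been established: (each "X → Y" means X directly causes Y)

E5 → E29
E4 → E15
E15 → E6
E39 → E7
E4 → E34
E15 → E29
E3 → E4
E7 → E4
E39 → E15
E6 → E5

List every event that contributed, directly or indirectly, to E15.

Immediate causes of E15: E39, E4.
Further upstream: E3, E7.

E3, E39, E4, E7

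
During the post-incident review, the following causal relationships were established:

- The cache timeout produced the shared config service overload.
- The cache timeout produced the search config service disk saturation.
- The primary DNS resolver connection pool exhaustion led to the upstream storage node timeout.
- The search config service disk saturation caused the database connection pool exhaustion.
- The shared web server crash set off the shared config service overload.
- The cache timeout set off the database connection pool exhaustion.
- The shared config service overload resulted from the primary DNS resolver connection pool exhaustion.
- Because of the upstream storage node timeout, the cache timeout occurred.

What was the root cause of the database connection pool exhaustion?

Tracing upstream from the database connection pool exhaustion: the database connection pool exhaustion ← the cache timeout ← the upstream storage node timeout ← the primary DNS resolver connection pool exhaustion.
The primary DNS resolver connection pool exhaustion has no stated cause, so it is the root.

the primary DNS resolver connection pool exhaustion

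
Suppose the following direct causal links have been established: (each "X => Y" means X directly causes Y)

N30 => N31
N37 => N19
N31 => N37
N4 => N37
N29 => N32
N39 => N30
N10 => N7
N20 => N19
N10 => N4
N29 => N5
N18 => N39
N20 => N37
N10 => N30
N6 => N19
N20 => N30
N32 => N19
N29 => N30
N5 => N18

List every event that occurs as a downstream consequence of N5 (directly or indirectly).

Direct effects: N18.
2 steps out: N39.
3 steps out: N30.
4 steps out: N31.
5 steps out: N37.
6 steps out: N19.
Not reachable from it: N20, N10, N7, N29, N32, N4, N6.

N18, N19, N30, N31, N37, N39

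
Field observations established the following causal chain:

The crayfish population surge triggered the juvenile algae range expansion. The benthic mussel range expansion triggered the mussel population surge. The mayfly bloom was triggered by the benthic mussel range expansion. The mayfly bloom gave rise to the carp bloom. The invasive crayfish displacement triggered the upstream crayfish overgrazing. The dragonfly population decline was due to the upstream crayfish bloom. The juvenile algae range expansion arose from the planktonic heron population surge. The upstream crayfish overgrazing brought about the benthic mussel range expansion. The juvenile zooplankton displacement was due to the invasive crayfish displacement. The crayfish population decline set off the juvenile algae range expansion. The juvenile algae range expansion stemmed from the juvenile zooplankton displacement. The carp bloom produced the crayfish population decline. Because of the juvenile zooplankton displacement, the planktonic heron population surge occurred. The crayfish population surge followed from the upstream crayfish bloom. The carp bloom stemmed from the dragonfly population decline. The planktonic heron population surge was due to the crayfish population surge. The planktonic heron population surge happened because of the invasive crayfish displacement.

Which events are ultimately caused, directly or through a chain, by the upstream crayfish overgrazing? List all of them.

the benthic mussel range expansion, the carp bloom, the crayfish population decline, the juvenile algae range expansion, the mayfly bloom, the mussel population surge

Direct effects: the benthic mussel range expansion.
2 steps out: the mayfly bloom, the mussel population surge.
3 steps out: the carp bloom.
4 steps out: the crayfish population decline.
5 steps out: the juvenile algae range expansion.
Not reachable from it: the upstream crayfish bloom, the invasive crayfish displacement, the dragonfly population decline, the crayfish population surge, the juvenile zooplankton displacement, the planktonic heron population surge.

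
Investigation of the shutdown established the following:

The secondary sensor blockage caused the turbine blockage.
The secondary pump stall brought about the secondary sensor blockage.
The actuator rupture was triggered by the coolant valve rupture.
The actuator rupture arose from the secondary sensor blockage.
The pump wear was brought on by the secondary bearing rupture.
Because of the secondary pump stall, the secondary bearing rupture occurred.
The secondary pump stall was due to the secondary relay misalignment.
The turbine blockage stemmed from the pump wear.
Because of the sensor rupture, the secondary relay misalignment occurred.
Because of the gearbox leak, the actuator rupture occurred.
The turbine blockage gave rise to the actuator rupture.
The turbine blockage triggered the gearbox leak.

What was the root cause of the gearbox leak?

the sensor rupture

Tracing upstream from the gearbox leak: the gearbox leak ← the turbine blockage ← the secondary sensor blockage ← the secondary pump stall ← the secondary relay misalignment ← the sensor rupture.
The sensor rupture has no stated cause, so it is the root.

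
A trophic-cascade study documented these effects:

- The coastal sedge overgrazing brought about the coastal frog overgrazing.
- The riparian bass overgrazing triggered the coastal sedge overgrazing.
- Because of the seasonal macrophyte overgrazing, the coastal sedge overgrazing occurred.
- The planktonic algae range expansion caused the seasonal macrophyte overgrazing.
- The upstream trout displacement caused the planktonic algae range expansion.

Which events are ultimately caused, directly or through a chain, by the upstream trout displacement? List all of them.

Direct effects: the planktonic algae range expansion.
2 steps out: the seasonal macrophyte overgrazing.
3 steps out: the coastal sedge overgrazing.
4 steps out: the coastal frog overgrazing.
Not reachable from it: the riparian bass overgrazing.

the coastal frog overgrazing, the coastal sedge overgrazing, the planktonic algae range expansion, the seasonal macrophyte overgrazing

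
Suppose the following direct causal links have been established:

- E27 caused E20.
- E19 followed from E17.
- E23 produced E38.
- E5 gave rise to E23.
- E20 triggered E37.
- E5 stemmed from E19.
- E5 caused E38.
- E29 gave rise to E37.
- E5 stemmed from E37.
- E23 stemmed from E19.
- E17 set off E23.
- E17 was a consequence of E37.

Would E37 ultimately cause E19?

Yes

There is a causal chain: E37 → E17 → E19.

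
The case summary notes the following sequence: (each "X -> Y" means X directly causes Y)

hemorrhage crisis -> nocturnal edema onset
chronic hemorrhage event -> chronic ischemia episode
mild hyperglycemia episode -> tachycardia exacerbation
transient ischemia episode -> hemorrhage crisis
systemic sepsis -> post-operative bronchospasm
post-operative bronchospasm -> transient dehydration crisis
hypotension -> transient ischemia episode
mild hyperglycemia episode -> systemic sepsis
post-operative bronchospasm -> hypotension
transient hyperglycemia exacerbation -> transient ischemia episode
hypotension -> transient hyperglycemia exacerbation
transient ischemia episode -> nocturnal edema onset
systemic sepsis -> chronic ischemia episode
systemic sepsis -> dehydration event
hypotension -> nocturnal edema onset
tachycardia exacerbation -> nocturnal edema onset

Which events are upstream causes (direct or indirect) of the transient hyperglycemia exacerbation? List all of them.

Immediate cause of the transient hyperglycemia exacerbation: the hypotension.
Further upstream: the mild hyperglycemia episode, the systemic sepsis, the post-operative bronchospasm.

the hypotension, the mild hyperglycemia episode, the post-operative bronchospasm, the systemic sepsis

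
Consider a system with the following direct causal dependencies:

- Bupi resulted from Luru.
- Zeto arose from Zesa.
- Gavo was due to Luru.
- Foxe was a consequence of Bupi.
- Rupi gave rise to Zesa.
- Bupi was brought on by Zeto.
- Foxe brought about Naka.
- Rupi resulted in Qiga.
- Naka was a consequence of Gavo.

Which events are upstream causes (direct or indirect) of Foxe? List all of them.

Immediate cause of Foxe: Bupi.
Further upstream: Rupi, Luru, Zesa, Zeto.

Bupi, Luru, Rupi, Zesa, Zeto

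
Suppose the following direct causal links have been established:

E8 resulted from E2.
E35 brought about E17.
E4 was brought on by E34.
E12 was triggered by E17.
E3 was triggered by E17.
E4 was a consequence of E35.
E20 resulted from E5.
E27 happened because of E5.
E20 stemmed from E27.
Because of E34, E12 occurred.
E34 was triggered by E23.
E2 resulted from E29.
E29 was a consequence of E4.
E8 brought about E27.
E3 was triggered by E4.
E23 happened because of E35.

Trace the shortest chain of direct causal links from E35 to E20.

E35 → E4 → E29 → E2 → E8 → E27 → E20

E35 → E4
E4 → E29
E29 → E2
E2 → E8
E8 → E27
E27 → E20
Length: 6 steps.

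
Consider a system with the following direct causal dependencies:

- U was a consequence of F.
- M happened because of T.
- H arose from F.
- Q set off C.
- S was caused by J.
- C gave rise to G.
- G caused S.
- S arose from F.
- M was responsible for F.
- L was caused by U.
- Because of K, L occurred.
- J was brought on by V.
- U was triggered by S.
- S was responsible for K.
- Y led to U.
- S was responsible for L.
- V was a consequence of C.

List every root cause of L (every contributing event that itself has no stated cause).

Q, T, Y

Tracing upstream from L: L ← S ← G ← C ← Q.
A separate upstream branch: L ← S ← F ← M ← T.
A separate upstream branch: L ← U ← Y.
Each of those chain origins has no stated cause.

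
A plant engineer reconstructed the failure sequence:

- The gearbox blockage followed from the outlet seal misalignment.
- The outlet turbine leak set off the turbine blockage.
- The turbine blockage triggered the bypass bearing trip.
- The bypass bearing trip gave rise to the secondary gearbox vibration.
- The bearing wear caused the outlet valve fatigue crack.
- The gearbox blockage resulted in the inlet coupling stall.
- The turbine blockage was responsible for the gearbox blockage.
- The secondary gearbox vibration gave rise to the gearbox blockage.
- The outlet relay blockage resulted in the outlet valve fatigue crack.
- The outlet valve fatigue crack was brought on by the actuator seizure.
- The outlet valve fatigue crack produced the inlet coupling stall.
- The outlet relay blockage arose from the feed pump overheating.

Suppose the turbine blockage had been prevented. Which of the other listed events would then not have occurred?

Downstream of the turbine blockage: the bypass bearing trip, the secondary gearbox vibration, the gearbox blockage, the inlet coupling stall.
Of those, still caused via another path: the gearbox blockage, the inlet coupling stall.
The remainder have no surviving cause.

the bypass bearing trip, the secondary gearbox vibration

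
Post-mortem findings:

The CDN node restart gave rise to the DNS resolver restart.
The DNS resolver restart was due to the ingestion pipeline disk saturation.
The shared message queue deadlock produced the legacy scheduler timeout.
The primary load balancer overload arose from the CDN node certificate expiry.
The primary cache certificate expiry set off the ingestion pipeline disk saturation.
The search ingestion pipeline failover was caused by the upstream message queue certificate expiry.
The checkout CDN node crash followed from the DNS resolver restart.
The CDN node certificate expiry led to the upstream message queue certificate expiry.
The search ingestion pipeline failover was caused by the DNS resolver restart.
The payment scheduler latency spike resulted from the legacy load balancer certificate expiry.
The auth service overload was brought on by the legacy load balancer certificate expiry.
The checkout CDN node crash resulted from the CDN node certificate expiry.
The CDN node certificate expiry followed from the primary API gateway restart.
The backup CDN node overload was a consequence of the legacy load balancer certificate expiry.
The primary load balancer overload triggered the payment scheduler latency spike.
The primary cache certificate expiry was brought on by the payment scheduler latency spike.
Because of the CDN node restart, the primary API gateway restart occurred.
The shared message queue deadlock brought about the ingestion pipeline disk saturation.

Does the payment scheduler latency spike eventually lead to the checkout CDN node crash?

There is a causal chain: the payment scheduler latency spike → the primary cache certificate expiry → the ingestion pipeline disk saturation → the DNS resolver restart → the checkout CDN node crash.

Yes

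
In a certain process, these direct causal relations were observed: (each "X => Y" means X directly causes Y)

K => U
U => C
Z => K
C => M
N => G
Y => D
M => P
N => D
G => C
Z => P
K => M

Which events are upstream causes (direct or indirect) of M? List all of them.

C, G, K, N, U, Z

Immediate causes of M: K, C.
Further upstream: N, Z, G, U.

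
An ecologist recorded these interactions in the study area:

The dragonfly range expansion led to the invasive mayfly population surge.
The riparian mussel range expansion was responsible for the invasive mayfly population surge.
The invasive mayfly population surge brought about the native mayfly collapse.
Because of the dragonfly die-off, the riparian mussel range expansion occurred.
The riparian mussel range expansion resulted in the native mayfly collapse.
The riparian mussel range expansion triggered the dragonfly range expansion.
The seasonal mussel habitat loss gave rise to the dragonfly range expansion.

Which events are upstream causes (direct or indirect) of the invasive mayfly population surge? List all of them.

Immediate causes of the invasive mayfly population surge: the riparian mussel range expansion, the dragonfly range expansion.
Further upstream: the dragonfly die-off, the seasonal mussel habitat loss.

the dragonfly die-off, the dragonfly range expansion, the riparian mussel range expansion, the seasonal mussel habitat loss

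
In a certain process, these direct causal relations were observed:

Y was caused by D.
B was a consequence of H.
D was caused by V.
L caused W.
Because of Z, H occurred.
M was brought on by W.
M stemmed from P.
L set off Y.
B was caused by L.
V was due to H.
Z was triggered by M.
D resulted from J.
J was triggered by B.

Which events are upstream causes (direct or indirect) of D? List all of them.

B, H, J, L, M, P, V, W, Z

Immediate causes of D: V, J.
Further upstream: L, W, M, Z, H, B, P.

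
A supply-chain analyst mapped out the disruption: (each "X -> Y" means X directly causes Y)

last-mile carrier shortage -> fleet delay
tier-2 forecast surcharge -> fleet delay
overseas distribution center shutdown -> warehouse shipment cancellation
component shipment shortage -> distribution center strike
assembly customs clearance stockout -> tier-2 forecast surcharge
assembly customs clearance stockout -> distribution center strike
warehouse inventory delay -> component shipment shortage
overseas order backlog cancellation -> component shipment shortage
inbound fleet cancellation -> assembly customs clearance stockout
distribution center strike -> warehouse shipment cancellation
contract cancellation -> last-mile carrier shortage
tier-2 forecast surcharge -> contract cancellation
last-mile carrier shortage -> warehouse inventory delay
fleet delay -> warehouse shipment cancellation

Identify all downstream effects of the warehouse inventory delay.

Direct effects: the component shipment shortage.
2 steps out: the distribution center strike.
3 steps out: the warehouse shipment cancellation.
Not reachable from it: the inbound fleet cancellation, the overseas distribution center shutdown, the assembly customs clearance stockout, the tier-2 forecast surcharge, the contract cancellation, the last-mile carrier shortage, the overseas order backlog cancellation, the fleet delay.

the component shipment shortage, the distribution center strike, the warehouse shipment cancellation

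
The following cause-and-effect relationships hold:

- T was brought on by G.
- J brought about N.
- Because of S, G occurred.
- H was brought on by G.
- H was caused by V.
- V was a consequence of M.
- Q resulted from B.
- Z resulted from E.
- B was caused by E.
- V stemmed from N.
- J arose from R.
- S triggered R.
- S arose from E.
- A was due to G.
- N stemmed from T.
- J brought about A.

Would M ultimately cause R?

No

M leads to V, H; R is not among them.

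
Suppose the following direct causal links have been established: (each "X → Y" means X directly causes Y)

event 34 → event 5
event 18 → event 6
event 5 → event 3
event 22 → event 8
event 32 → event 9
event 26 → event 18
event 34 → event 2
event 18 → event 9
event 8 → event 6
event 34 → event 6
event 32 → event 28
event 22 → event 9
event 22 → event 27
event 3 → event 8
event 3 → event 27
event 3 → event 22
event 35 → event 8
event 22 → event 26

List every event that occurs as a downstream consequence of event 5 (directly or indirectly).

Direct effects: event 3.
2 steps out: event 22, event 27, event 8.
3 steps out: event 26, event 9, event 6.
4 steps out: event 18.
Not reachable from it: event 34, event 2, event 35, event 32, event 28.

event 18, event 22, event 26, event 27, event 3, event 6, event 8, event 9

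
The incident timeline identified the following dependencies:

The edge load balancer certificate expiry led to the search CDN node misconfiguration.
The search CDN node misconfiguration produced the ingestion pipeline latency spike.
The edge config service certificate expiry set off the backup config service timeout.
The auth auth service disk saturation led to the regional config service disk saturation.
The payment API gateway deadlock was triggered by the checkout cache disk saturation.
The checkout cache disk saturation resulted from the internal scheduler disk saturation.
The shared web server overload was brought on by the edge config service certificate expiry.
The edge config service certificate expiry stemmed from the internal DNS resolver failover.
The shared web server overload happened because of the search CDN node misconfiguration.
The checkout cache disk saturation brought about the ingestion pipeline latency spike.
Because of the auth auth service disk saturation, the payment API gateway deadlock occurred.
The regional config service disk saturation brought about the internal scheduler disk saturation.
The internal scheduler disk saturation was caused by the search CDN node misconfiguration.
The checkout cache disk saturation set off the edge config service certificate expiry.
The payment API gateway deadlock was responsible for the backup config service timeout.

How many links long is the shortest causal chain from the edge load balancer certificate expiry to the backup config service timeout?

5

Shortest chain: the edge load balancer certificate expiry → the search CDN node misconfiguration → the internal scheduler disk saturation → the checkout cache disk saturation → the payment API gateway deadlock → the backup config service timeout.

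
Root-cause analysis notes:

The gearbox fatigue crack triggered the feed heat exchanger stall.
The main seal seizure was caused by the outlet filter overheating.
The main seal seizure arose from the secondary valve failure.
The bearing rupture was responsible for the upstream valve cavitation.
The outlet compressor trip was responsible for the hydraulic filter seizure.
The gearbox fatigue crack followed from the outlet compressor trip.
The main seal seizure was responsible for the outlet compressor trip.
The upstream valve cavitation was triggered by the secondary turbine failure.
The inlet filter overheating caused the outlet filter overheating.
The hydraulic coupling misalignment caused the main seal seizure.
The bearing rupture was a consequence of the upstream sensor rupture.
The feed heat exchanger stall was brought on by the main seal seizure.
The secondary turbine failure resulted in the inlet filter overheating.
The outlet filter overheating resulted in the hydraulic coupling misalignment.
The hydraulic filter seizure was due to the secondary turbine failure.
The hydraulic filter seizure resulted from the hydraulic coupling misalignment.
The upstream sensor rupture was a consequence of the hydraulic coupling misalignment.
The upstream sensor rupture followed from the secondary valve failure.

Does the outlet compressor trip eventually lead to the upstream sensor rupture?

The outlet compressor trip leads to the gearbox fatigue crack, the feed heat exchanger stall, the hydraulic filter seizure; the upstream sensor rupture is not among them.

No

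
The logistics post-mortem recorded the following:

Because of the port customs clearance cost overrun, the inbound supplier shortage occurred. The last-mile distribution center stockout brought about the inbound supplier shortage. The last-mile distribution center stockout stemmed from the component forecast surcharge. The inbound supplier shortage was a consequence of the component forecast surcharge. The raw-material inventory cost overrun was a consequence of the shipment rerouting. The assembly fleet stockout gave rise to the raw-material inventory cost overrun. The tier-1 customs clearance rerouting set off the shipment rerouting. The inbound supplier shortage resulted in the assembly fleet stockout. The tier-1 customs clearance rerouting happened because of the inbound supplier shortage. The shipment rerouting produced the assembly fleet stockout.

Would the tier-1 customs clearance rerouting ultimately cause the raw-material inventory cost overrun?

Yes

There is a causal chain: the tier-1 customs clearance rerouting → the shipment rerouting → the raw-material inventory cost overrun.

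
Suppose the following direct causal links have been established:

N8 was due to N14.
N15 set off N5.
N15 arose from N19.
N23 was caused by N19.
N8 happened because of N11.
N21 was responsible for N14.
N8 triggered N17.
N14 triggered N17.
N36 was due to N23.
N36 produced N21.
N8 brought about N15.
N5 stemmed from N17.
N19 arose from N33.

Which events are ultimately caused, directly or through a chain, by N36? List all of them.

N14, N15, N17, N21, N5, N8

Direct effects: N21.
2 steps out: N14.
3 steps out: N8, N17.
4 steps out: N15, N5.
Not reachable from it: N11, N33, N19, N23.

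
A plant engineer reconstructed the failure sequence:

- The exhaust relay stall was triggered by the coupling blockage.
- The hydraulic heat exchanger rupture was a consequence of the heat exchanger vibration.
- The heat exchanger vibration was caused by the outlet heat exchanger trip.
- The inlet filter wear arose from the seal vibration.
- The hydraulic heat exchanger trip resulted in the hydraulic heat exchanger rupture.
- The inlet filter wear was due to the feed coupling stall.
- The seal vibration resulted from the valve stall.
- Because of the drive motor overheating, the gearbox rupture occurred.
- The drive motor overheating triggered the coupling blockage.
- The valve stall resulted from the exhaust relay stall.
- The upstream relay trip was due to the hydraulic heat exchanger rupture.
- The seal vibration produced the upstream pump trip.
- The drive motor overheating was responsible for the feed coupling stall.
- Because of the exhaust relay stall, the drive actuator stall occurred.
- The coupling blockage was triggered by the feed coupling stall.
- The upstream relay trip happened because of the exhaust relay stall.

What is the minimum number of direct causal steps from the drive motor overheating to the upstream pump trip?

5

Shortest chain: the drive motor overheating → the coupling blockage → the exhaust relay stall → the valve stall → the seal vibration → the upstream pump trip.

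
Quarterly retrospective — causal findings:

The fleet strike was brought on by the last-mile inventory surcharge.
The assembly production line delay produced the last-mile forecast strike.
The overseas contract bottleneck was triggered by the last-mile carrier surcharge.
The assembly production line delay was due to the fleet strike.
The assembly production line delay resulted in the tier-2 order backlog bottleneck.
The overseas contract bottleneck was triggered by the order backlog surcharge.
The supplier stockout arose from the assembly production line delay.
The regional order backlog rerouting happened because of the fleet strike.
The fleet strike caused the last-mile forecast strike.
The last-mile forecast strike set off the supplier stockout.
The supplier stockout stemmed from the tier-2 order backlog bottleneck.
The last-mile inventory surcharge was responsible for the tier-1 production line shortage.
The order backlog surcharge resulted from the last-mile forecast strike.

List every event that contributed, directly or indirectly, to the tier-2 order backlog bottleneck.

Immediate cause of the tier-2 order backlog bottleneck: the assembly production line delay.
Further upstream: the last-mile inventory surcharge, the fleet strike.

the assembly production line delay, the fleet strike, the last-mile inventory surcharge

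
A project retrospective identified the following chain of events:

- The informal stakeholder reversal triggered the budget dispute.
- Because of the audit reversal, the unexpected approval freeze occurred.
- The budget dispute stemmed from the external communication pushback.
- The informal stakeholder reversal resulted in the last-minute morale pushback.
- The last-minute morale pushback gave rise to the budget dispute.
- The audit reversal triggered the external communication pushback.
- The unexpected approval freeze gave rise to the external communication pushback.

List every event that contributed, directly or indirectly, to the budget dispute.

Immediate causes of the budget dispute: the external communication pushback, the informal stakeholder reversal, the last-minute morale pushback.
Further upstream: the audit reversal, the unexpected approval freeze.

the audit reversal, the external communication pushback, the informal stakeholder reversal, the last-minute morale pushback, the unexpected approval freeze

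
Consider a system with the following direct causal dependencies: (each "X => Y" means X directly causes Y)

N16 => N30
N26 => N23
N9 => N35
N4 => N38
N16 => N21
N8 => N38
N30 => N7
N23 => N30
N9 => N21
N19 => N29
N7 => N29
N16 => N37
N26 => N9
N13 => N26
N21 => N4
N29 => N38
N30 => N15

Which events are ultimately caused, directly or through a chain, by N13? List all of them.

Direct effects: N26.
2 steps out: N23, N9.
3 steps out: N30, N35, N21.
4 steps out: N7, N15, N4.
5 steps out: N29, N38.
Not reachable from it: N16, N37, N19, N8.

N15, N21, N23, N26, N29, N30, N35, N38, N4, N7, N9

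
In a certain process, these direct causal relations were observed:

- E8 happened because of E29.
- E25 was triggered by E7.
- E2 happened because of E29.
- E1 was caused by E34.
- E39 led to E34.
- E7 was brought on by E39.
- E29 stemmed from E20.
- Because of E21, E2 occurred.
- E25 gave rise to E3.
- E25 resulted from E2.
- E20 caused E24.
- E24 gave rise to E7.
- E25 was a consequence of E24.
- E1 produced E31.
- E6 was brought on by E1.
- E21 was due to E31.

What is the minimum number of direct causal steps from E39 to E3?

Shortest chain: E39 → E7 → E25 → E3.

3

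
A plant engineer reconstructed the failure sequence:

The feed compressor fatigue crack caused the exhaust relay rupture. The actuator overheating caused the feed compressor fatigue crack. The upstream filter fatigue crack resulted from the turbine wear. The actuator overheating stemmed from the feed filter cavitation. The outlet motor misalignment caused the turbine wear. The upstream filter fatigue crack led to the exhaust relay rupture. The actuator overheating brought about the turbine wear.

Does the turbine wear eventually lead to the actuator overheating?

No

The turbine wear leads to the upstream filter fatigue crack, the exhaust relay rupture; the actuator overheating is not among them.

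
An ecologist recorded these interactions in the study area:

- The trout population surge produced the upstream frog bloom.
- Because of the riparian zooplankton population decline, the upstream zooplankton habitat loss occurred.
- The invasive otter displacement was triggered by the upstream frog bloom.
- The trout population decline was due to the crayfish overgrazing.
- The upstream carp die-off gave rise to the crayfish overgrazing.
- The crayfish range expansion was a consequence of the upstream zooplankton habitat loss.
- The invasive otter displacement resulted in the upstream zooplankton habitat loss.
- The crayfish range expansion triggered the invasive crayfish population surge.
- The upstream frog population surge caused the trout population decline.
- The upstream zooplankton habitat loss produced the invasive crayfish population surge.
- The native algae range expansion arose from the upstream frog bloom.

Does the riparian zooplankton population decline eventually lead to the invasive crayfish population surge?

Yes

There is a causal chain: the riparian zooplankton population decline → the upstream zooplankton habitat loss → the invasive crayfish population surge.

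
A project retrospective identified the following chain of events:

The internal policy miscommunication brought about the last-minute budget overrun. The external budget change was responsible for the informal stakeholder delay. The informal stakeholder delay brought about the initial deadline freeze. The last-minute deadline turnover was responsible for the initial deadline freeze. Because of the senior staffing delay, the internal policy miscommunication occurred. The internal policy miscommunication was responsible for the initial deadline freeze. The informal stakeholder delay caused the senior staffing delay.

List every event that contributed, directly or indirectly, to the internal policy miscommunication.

the external budget change, the informal stakeholder delay, the senior staffing delay

Immediate cause of the internal policy miscommunication: the senior staffing delay.
Further upstream: the external budget change, the informal stakeholder delay.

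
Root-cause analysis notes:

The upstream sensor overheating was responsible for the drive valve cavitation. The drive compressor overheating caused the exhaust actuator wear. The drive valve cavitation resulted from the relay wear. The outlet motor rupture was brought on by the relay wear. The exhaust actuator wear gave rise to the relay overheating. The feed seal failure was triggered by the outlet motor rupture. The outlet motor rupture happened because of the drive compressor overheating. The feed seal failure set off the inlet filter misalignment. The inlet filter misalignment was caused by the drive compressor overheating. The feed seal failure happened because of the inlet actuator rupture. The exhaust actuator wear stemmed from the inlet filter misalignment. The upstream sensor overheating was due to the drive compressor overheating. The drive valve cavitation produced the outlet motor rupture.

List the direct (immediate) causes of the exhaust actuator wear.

Upstream contributors include the inlet actuator rupture, the relay wear, the upstream sensor overheating, the drive valve cavitation, the outlet motor rupture, the feed seal failure, but only the drive compressor overheating, the inlet filter misalignment feed directly into the exhaust actuator wear.

the drive compressor overheating, the inlet filter misalignment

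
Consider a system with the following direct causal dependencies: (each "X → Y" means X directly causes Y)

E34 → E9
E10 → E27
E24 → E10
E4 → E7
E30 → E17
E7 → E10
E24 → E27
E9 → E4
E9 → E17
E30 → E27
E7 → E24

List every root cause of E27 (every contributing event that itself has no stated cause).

Tracing upstream from E27: E27 ← E30.
A separate upstream branch: E27 ← E24 ← E7 ← E4 ← E9 ← E34.
Each of those chain origins has no stated cause.

E30, E34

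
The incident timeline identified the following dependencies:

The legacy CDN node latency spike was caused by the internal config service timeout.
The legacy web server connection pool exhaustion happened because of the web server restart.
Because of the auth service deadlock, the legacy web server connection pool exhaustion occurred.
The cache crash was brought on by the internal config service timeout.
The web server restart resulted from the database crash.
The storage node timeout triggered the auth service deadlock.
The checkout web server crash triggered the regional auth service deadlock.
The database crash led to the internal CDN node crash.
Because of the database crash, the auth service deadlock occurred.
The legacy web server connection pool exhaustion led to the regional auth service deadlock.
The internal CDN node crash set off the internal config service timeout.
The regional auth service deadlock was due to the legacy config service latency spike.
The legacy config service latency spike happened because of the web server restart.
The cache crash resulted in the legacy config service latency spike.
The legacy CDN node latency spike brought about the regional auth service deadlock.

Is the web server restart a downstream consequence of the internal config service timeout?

No

The internal config service timeout leads to the legacy CDN node latency spike, the cache crash, the legacy config service latency spike, the regional auth service deadlock; the web server restart is not among them.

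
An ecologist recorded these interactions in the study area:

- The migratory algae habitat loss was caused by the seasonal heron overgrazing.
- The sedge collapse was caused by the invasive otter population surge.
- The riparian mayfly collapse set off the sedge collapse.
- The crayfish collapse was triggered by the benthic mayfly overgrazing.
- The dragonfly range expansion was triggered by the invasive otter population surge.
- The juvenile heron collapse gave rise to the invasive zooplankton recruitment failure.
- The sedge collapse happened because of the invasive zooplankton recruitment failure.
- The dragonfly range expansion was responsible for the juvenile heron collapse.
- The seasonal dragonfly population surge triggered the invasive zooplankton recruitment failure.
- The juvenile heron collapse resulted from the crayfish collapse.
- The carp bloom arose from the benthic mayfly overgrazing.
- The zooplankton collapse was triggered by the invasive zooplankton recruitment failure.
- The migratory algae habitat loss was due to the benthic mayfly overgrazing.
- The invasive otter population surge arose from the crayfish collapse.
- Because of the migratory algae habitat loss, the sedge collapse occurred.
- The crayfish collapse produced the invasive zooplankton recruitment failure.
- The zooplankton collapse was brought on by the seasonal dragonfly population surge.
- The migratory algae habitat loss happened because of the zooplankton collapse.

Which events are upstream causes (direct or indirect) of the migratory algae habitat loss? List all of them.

Immediate causes of the migratory algae habitat loss: the benthic mayfly overgrazing, the seasonal heron overgrazing, the zooplankton collapse.
Further upstream: the crayfish collapse, the invasive otter population surge, the dragonfly range expansion, the seasonal dragonfly population surge, the juvenile heron collapse, the invasive zooplankton recruitment failure.

the benthic mayfly overgrazing, the crayfish collapse, the dragonfly range expansion, the invasive otter population surge, the invasive zooplankton recruitment failure, the juvenile heron collapse, the seasonal dragonfly population surge, the seasonal heron overgrazing, the zooplankton collapse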